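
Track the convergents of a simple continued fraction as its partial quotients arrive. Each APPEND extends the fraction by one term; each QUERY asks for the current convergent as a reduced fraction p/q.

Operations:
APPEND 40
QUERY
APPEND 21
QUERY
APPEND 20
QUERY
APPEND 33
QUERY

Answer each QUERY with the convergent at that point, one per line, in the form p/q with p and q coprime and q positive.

40/1
841/21
16860/421
557221/13914

APPEND 40: p_0 = 40·1 + 0 = 40, q_0 = 40·0 + 1 = 1 → 40/1
APPEND 21: p_1 = 21·40 + 1 = 841, q_1 = 21·1 + 0 = 21 → 841/21
APPEND 20: p_2 = 20·841 + 40 = 16860, q_2 = 20·21 + 1 = 421 → 16860/421
APPEND 33: p_3 = 33·16860 + 841 = 557221, q_3 = 33·421 + 21 = 13914 → 557221/13914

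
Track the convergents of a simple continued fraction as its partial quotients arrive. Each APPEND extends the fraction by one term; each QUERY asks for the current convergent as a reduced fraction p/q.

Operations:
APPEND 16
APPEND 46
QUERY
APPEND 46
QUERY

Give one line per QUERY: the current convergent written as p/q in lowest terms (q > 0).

APPEND 16: p_0 = 16·1 + 0 = 16, q_0 = 16·0 + 1 = 1 → 16/1
APPEND 46: p_1 = 46·16 + 1 = 737, q_1 = 46·1 + 0 = 46 → 737/46
APPEND 46: p_2 = 46·737 + 16 = 33918, q_2 = 46·46 + 1 = 2117 → 33918/2117

737/46
33918/2117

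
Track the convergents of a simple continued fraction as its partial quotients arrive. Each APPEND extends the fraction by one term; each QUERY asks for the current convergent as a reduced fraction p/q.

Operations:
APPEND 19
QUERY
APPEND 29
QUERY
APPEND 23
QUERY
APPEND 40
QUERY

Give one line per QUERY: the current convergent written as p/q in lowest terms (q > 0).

19/1
552/29
12715/668
509152/26749

APPEND 19: p_0 = 19·1 + 0 = 19, q_0 = 19·0 + 1 = 1 → 19/1
APPEND 29: p_1 = 29·19 + 1 = 552, q_1 = 29·1 + 0 = 29 → 552/29
APPEND 23: p_2 = 23·552 + 19 = 12715, q_2 = 23·29 + 1 = 668 → 12715/668
APPEND 40: p_3 = 40·12715 + 552 = 509152, q_3 = 40·668 + 29 = 26749 → 509152/26749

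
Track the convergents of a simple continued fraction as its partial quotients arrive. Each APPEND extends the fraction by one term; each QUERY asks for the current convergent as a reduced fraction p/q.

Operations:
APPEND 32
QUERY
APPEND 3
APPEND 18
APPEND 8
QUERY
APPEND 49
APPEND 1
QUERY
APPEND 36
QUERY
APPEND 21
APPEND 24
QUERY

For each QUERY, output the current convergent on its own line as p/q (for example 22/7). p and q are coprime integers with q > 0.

APPEND 32: p_0 = 32·1 + 0 = 32, q_0 = 32·0 + 1 = 1 → 32/1
APPEND 3: p_1 = 3·32 + 1 = 97, q_1 = 3·1 + 0 = 3 → 97/3
APPEND 18: p_2 = 18·97 + 32 = 1778, q_2 = 18·3 + 1 = 55 → 1778/55
APPEND 8: p_3 = 8·1778 + 97 = 14321, q_3 = 8·55 + 3 = 443 → 14321/443
APPEND 49: p_4 = 49·14321 + 1778 = 703507, q_4 = 49·443 + 55 = 21762 → 703507/21762
APPEND 1: p_5 = 1·703507 + 14321 = 717828, q_5 = 1·21762 + 443 = 22205 → 717828/22205
APPEND 36: p_6 = 36·717828 + 703507 = 26545315, q_6 = 36·22205 + 21762 = 821142 → 26545315/821142
APPEND 21: p_7 = 21·26545315 + 717828 = 558169443, q_7 = 21·821142 + 22205 = 17266187 → 558169443/17266187
APPEND 24: p_8 = 24·558169443 + 26545315 = 13422611947, q_8 = 24·17266187 + 821142 = 415209630 → 13422611947/415209630

32/1
14321/443
717828/22205
26545315/821142
13422611947/415209630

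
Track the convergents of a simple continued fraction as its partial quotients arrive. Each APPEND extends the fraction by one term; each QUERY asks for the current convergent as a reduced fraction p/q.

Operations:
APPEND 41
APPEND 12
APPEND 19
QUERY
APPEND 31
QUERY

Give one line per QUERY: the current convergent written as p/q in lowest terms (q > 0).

9408/229
292141/7111

APPEND 41: p_0 = 41·1 + 0 = 41, q_0 = 41·0 + 1 = 1 → 41/1
APPEND 12: p_1 = 12·41 + 1 = 493, q_1 = 12·1 + 0 = 12 → 493/12
APPEND 19: p_2 = 19·493 + 41 = 9408, q_2 = 19·12 + 1 = 229 → 9408/229
APPEND 31: p_3 = 31·9408 + 493 = 292141, q_3 = 31·229 + 12 = 7111 → 292141/7111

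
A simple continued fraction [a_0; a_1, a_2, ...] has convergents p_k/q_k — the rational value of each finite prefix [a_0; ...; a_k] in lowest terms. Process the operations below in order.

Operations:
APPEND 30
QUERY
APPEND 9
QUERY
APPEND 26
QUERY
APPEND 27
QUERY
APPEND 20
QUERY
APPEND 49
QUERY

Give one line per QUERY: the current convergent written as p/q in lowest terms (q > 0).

APPEND 30: p_0 = 30·1 + 0 = 30, q_0 = 30·0 + 1 = 1 → 30/1
APPEND 9: p_1 = 9·30 + 1 = 271, q_1 = 9·1 + 0 = 9 → 271/9
APPEND 26: p_2 = 26·271 + 30 = 7076, q_2 = 26·9 + 1 = 235 → 7076/235
APPEND 27: p_3 = 27·7076 + 271 = 191323, q_3 = 27·235 + 9 = 6354 → 191323/6354
APPEND 20: p_4 = 20·191323 + 7076 = 3833536, q_4 = 20·6354 + 235 = 127315 → 3833536/127315
APPEND 49: p_5 = 49·3833536 + 191323 = 188034587, q_5 = 49·127315 + 6354 = 6244789 → 188034587/6244789

30/1
271/9
7076/235
191323/6354
3833536/127315
188034587/6244789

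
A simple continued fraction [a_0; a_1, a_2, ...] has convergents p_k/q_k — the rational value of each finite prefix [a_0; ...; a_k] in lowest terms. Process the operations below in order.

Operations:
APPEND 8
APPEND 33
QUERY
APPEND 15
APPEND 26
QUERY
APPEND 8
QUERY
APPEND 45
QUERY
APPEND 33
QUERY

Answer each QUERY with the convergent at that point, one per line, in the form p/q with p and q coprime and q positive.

265/33
103823/12929
834567/103928
37659338/4689689
1243592721/154863665

APPEND 8: p_0 = 8·1 + 0 = 8, q_0 = 8·0 + 1 = 1 → 8/1
APPEND 33: p_1 = 33·8 + 1 = 265, q_1 = 33·1 + 0 = 33 → 265/33
APPEND 15: p_2 = 15·265 + 8 = 3983, q_2 = 15·33 + 1 = 496 → 3983/496
APPEND 26: p_3 = 26·3983 + 265 = 103823, q_3 = 26·496 + 33 = 12929 → 103823/12929
APPEND 8: p_4 = 8·103823 + 3983 = 834567, q_4 = 8·12929 + 496 = 103928 → 834567/103928
APPEND 45: p_5 = 45·834567 + 103823 = 37659338, q_5 = 45·103928 + 12929 = 4689689 → 37659338/4689689
APPEND 33: p_6 = 33·37659338 + 834567 = 1243592721, q_6 = 33·4689689 + 103928 = 154863665 → 1243592721/154863665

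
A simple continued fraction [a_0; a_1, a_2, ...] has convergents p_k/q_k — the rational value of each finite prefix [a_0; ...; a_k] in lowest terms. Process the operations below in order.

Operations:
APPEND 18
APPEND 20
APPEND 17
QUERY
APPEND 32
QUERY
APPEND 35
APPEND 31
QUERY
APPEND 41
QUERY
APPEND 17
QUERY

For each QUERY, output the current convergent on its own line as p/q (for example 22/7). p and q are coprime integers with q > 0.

6155/341
197321/10932
214481411/11882723
8800650241/487574604
149825535508/8300650991

APPEND 18: p_0 = 18·1 + 0 = 18, q_0 = 18·0 + 1 = 1 → 18/1
APPEND 20: p_1 = 20·18 + 1 = 361, q_1 = 20·1 + 0 = 20 → 361/20
APPEND 17: p_2 = 17·361 + 18 = 6155, q_2 = 17·20 + 1 = 341 → 6155/341
APPEND 32: p_3 = 32·6155 + 361 = 197321, q_3 = 32·341 + 20 = 10932 → 197321/10932
APPEND 35: p_4 = 35·197321 + 6155 = 6912390, q_4 = 35·10932 + 341 = 382961 → 6912390/382961
APPEND 31: p_5 = 31·6912390 + 197321 = 214481411, q_5 = 31·382961 + 10932 = 11882723 → 214481411/11882723
APPEND 41: p_6 = 41·214481411 + 6912390 = 8800650241, q_6 = 41·11882723 + 382961 = 487574604 → 8800650241/487574604
APPEND 17: p_7 = 17·8800650241 + 214481411 = 149825535508, q_7 = 17·487574604 + 11882723 = 8300650991 → 149825535508/8300650991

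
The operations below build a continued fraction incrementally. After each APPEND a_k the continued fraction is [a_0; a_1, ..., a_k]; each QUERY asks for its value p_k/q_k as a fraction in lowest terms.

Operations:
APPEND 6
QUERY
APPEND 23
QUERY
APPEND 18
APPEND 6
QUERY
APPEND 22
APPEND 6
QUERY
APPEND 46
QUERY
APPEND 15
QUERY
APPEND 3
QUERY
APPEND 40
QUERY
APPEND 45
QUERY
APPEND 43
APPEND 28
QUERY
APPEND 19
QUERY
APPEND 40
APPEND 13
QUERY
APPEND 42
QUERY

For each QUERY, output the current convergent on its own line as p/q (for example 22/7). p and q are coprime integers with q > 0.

6/1
139/23
15187/2513
2034919/336719
93942896/15544775
1411178359/233508344
4327477973/716069807
174510297279/28876300624
7857290855528/1300149597887
9472921769235052/1567488801871307
180323551632550971/29838222544564598
94071718383559111567/15566091300142482549
3958234587096553959706/654970930996568722285

APPEND 6: p_0 = 6·1 + 0 = 6, q_0 = 6·0 + 1 = 1 → 6/1
APPEND 23: p_1 = 23·6 + 1 = 139, q_1 = 23·1 + 0 = 23 → 139/23
APPEND 18: p_2 = 18·139 + 6 = 2508, q_2 = 18·23 + 1 = 415 → 2508/415
APPEND 6: p_3 = 6·2508 + 139 = 15187, q_3 = 6·415 + 23 = 2513 → 15187/2513
APPEND 22: p_4 = 22·15187 + 2508 = 336622, q_4 = 22·2513 + 415 = 55701 → 336622/55701
APPEND 6: p_5 = 6·336622 + 15187 = 2034919, q_5 = 6·55701 + 2513 = 336719 → 2034919/336719
APPEND 46: p_6 = 46·2034919 + 336622 = 93942896, q_6 = 46·336719 + 55701 = 15544775 → 93942896/15544775
APPEND 15: p_7 = 15·93942896 + 2034919 = 1411178359, q_7 = 15·15544775 + 336719 = 233508344 → 1411178359/233508344
APPEND 3: p_8 = 3·1411178359 + 93942896 = 4327477973, q_8 = 3·233508344 + 15544775 = 716069807 → 4327477973/716069807
APPEND 40: p_9 = 40·4327477973 + 1411178359 = 174510297279, q_9 = 40·716069807 + 233508344 = 28876300624 → 174510297279/28876300624
APPEND 45: p_10 = 45·174510297279 + 4327477973 = 7857290855528, q_10 = 45·28876300624 + 716069807 = 1300149597887 → 7857290855528/1300149597887
APPEND 43: p_11 = 43·7857290855528 + 174510297279 = 338038017084983, q_11 = 43·1300149597887 + 28876300624 = 55935309009765 → 338038017084983/55935309009765
APPEND 28: p_12 = 28·338038017084983 + 7857290855528 = 9472921769235052, q_12 = 28·55935309009765 + 1300149597887 = 1567488801871307 → 9472921769235052/1567488801871307
APPEND 19: p_13 = 19·9472921769235052 + 338038017084983 = 180323551632550971, q_13 = 19·1567488801871307 + 55935309009765 = 29838222544564598 → 180323551632550971/29838222544564598
APPEND 40: p_14 = 40·180323551632550971 + 9472921769235052 = 7222414987071273892, q_14 = 40·29838222544564598 + 1567488801871307 = 1195096390584455227 → 7222414987071273892/1195096390584455227
APPEND 13: p_15 = 13·7222414987071273892 + 180323551632550971 = 94071718383559111567, q_15 = 13·1195096390584455227 + 29838222544564598 = 15566091300142482549 → 94071718383559111567/15566091300142482549
APPEND 42: p_16 = 42·94071718383559111567 + 7222414987071273892 = 3958234587096553959706, q_16 = 42·15566091300142482549 + 1195096390584455227 = 654970930996568722285 → 3958234587096553959706/654970930996568722285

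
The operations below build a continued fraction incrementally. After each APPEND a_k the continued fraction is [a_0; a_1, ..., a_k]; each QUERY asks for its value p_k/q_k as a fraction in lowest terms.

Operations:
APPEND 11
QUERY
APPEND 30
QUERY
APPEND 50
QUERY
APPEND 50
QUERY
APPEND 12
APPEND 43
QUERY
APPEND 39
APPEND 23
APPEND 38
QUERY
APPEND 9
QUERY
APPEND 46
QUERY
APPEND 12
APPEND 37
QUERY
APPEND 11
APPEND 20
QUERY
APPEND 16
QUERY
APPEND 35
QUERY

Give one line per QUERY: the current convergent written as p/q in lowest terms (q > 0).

11/1
331/30
16561/1501
828381/75080
428985100/38880903
14664130462675/1329077942564
132362631797934/11996637290573
6103345193167639/553174393308922
2720886028336122913/246606480602221491
602783262361279355813/54633034000230902251
9674535316597116854653/876847865379675870054
339211519343260369268668/30744308322288886354141

APPEND 11: p_0 = 11·1 + 0 = 11, q_0 = 11·0 + 1 = 1 → 11/1
APPEND 30: p_1 = 30·11 + 1 = 331, q_1 = 30·1 + 0 = 30 → 331/30
APPEND 50: p_2 = 50·331 + 11 = 16561, q_2 = 50·30 + 1 = 1501 → 16561/1501
APPEND 50: p_3 = 50·16561 + 331 = 828381, q_3 = 50·1501 + 30 = 75080 → 828381/75080
APPEND 12: p_4 = 12·828381 + 16561 = 9957133, q_4 = 12·75080 + 1501 = 902461 → 9957133/902461
APPEND 43: p_5 = 43·9957133 + 828381 = 428985100, q_5 = 43·902461 + 75080 = 38880903 → 428985100/38880903
APPEND 39: p_6 = 39·428985100 + 9957133 = 16740376033, q_6 = 39·38880903 + 902461 = 1517257678 → 16740376033/1517257678
APPEND 23: p_7 = 23·16740376033 + 428985100 = 385457633859, q_7 = 23·1517257678 + 38880903 = 34935807497 → 385457633859/34935807497
APPEND 38: p_8 = 38·385457633859 + 16740376033 = 14664130462675, q_8 = 38·34935807497 + 1517257678 = 1329077942564 → 14664130462675/1329077942564
APPEND 9: p_9 = 9·14664130462675 + 385457633859 = 132362631797934, q_9 = 9·1329077942564 + 34935807497 = 11996637290573 → 132362631797934/11996637290573
APPEND 46: p_10 = 46·132362631797934 + 14664130462675 = 6103345193167639, q_10 = 46·11996637290573 + 1329077942564 = 553174393308922 → 6103345193167639/553174393308922
APPEND 12: p_11 = 12·6103345193167639 + 132362631797934 = 73372504949809602, q_11 = 12·553174393308922 + 11996637290573 = 6650089356997637 → 73372504949809602/6650089356997637
APPEND 37: p_12 = 37·73372504949809602 + 6103345193167639 = 2720886028336122913, q_12 = 37·6650089356997637 + 553174393308922 = 246606480602221491 → 2720886028336122913/246606480602221491
APPEND 11: p_13 = 11·2720886028336122913 + 73372504949809602 = 30003118816647161645, q_13 = 11·246606480602221491 + 6650089356997637 = 2719321375981434038 → 30003118816647161645/2719321375981434038
APPEND 20: p_14 = 20·30003118816647161645 + 2720886028336122913 = 602783262361279355813, q_14 = 20·2719321375981434038 + 246606480602221491 = 54633034000230902251 → 602783262361279355813/54633034000230902251
APPEND 16: p_15 = 16·602783262361279355813 + 30003118816647161645 = 9674535316597116854653, q_15 = 16·54633034000230902251 + 2719321375981434038 = 876847865379675870054 → 9674535316597116854653/876847865379675870054
APPEND 35: p_16 = 35·9674535316597116854653 + 602783262361279355813 = 339211519343260369268668, q_16 = 35·876847865379675870054 + 54633034000230902251 = 30744308322288886354141 → 339211519343260369268668/30744308322288886354141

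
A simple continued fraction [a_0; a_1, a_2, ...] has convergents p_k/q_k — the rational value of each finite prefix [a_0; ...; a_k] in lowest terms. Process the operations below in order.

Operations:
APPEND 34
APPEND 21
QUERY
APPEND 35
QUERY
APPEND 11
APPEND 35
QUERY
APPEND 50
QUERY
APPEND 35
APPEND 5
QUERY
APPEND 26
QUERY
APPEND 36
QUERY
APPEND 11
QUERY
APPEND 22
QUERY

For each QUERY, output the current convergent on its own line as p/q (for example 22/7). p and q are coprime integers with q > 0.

715/21
25059/736
9697799/284831
485166314/14249667
85437760259/2509365547
2238372285523/65742527398
80666840039087/2369240351875
889573612715480/26127386398023
19651286319779647/577171741108381

APPEND 34: p_0 = 34·1 + 0 = 34, q_0 = 34·0 + 1 = 1 → 34/1
APPEND 21: p_1 = 21·34 + 1 = 715, q_1 = 21·1 + 0 = 21 → 715/21
APPEND 35: p_2 = 35·715 + 34 = 25059, q_2 = 35·21 + 1 = 736 → 25059/736
APPEND 11: p_3 = 11·25059 + 715 = 276364, q_3 = 11·736 + 21 = 8117 → 276364/8117
APPEND 35: p_4 = 35·276364 + 25059 = 9697799, q_4 = 35·8117 + 736 = 284831 → 9697799/284831
APPEND 50: p_5 = 50·9697799 + 276364 = 485166314, q_5 = 50·284831 + 8117 = 14249667 → 485166314/14249667
APPEND 35: p_6 = 35·485166314 + 9697799 = 16990518789, q_6 = 35·14249667 + 284831 = 499023176 → 16990518789/499023176
APPEND 5: p_7 = 5·16990518789 + 485166314 = 85437760259, q_7 = 5·499023176 + 14249667 = 2509365547 → 85437760259/2509365547
APPEND 26: p_8 = 26·85437760259 + 16990518789 = 2238372285523, q_8 = 26·2509365547 + 499023176 = 65742527398 → 2238372285523/65742527398
APPEND 36: p_9 = 36·2238372285523 + 85437760259 = 80666840039087, q_9 = 36·65742527398 + 2509365547 = 2369240351875 → 80666840039087/2369240351875
APPEND 11: p_10 = 11·80666840039087 + 2238372285523 = 889573612715480, q_10 = 11·2369240351875 + 65742527398 = 26127386398023 → 889573612715480/26127386398023
APPEND 22: p_11 = 22·889573612715480 + 80666840039087 = 19651286319779647, q_11 = 22·26127386398023 + 2369240351875 = 577171741108381 → 19651286319779647/577171741108381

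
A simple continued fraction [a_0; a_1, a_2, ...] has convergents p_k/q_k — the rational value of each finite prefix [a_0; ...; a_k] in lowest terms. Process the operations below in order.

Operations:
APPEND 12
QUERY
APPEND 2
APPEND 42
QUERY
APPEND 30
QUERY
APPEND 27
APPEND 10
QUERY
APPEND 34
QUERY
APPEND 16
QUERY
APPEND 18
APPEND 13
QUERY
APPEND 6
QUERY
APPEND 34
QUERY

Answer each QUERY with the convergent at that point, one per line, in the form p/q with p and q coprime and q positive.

12/1
1062/85
31885/2552
8651455/692442
295011427/23612017
4728834287/378484714
1115111205996/89250864011
6776081264569/542341520935
231501874201342/18528862575801

APPEND 12: p_0 = 12·1 + 0 = 12, q_0 = 12·0 + 1 = 1 → 12/1
APPEND 2: p_1 = 2·12 + 1 = 25, q_1 = 2·1 + 0 = 2 → 25/2
APPEND 42: p_2 = 42·25 + 12 = 1062, q_2 = 42·2 + 1 = 85 → 1062/85
APPEND 30: p_3 = 30·1062 + 25 = 31885, q_3 = 30·85 + 2 = 2552 → 31885/2552
APPEND 27: p_4 = 27·31885 + 1062 = 861957, q_4 = 27·2552 + 85 = 68989 → 861957/68989
APPEND 10: p_5 = 10·861957 + 31885 = 8651455, q_5 = 10·68989 + 2552 = 692442 → 8651455/692442
APPEND 34: p_6 = 34·8651455 + 861957 = 295011427, q_6 = 34·692442 + 68989 = 23612017 → 295011427/23612017
APPEND 16: p_7 = 16·295011427 + 8651455 = 4728834287, q_7 = 16·23612017 + 692442 = 378484714 → 4728834287/378484714
APPEND 18: p_8 = 18·4728834287 + 295011427 = 85414028593, q_8 = 18·378484714 + 23612017 = 6836336869 → 85414028593/6836336869
APPEND 13: p_9 = 13·85414028593 + 4728834287 = 1115111205996, q_9 = 13·6836336869 + 378484714 = 89250864011 → 1115111205996/89250864011
APPEND 6: p_10 = 6·1115111205996 + 85414028593 = 6776081264569, q_10 = 6·89250864011 + 6836336869 = 542341520935 → 6776081264569/542341520935
APPEND 34: p_11 = 34·6776081264569 + 1115111205996 = 231501874201342, q_11 = 34·542341520935 + 89250864011 = 18528862575801 → 231501874201342/18528862575801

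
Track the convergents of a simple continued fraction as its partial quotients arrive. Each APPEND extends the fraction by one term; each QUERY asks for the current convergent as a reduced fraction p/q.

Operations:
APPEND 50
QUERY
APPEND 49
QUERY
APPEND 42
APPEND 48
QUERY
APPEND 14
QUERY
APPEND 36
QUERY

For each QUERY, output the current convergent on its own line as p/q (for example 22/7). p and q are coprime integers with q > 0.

50/1
2451/49
4946067/98881
69347930/1386393
2501471547/50009029

APPEND 50: p_0 = 50·1 + 0 = 50, q_0 = 50·0 + 1 = 1 → 50/1
APPEND 49: p_1 = 49·50 + 1 = 2451, q_1 = 49·1 + 0 = 49 → 2451/49
APPEND 42: p_2 = 42·2451 + 50 = 102992, q_2 = 42·49 + 1 = 2059 → 102992/2059
APPEND 48: p_3 = 48·102992 + 2451 = 4946067, q_3 = 48·2059 + 49 = 98881 → 4946067/98881
APPEND 14: p_4 = 14·4946067 + 102992 = 69347930, q_4 = 14·98881 + 2059 = 1386393 → 69347930/1386393
APPEND 36: p_5 = 36·69347930 + 4946067 = 2501471547, q_5 = 36·1386393 + 98881 = 50009029 → 2501471547/50009029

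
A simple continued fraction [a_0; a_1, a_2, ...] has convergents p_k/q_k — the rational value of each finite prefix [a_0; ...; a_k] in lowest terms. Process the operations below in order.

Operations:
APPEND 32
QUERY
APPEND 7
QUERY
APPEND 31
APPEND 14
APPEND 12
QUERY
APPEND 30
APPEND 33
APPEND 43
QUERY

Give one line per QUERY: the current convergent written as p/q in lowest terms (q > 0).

APPEND 32: p_0 = 32·1 + 0 = 32, q_0 = 32·0 + 1 = 1 → 32/1
APPEND 7: p_1 = 7·32 + 1 = 225, q_1 = 7·1 + 0 = 7 → 225/7
APPEND 31: p_2 = 31·225 + 32 = 7007, q_2 = 31·7 + 1 = 218 → 7007/218
APPEND 14: p_3 = 14·7007 + 225 = 98323, q_3 = 14·218 + 7 = 3059 → 98323/3059
APPEND 12: p_4 = 12·98323 + 7007 = 1186883, q_4 = 12·3059 + 218 = 36926 → 1186883/36926
APPEND 30: p_5 = 30·1186883 + 98323 = 35704813, q_5 = 30·36926 + 3059 = 1110839 → 35704813/1110839
APPEND 33: p_6 = 33·35704813 + 1186883 = 1179445712, q_6 = 33·1110839 + 36926 = 36694613 → 1179445712/36694613
APPEND 43: p_7 = 43·1179445712 + 35704813 = 50751870429, q_7 = 43·36694613 + 1110839 = 1578979198 → 50751870429/1578979198

32/1
225/7
1186883/36926
50751870429/1578979198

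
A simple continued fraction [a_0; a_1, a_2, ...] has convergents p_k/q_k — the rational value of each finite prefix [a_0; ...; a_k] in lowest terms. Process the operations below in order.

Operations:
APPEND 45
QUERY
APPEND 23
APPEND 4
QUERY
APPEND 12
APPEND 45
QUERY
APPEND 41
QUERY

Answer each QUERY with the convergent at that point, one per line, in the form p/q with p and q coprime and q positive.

APPEND 45: p_0 = 45·1 + 0 = 45, q_0 = 45·0 + 1 = 1 → 45/1
APPEND 23: p_1 = 23·45 + 1 = 1036, q_1 = 23·1 + 0 = 23 → 1036/23
APPEND 4: p_2 = 4·1036 + 45 = 4189, q_2 = 4·23 + 1 = 93 → 4189/93
APPEND 12: p_3 = 12·4189 + 1036 = 51304, q_3 = 12·93 + 23 = 1139 → 51304/1139
APPEND 45: p_4 = 45·51304 + 4189 = 2312869, q_4 = 45·1139 + 93 = 51348 → 2312869/51348
APPEND 41: p_5 = 41·2312869 + 51304 = 94878933, q_5 = 41·51348 + 1139 = 2106407 → 94878933/2106407

45/1
4189/93
2312869/51348
94878933/2106407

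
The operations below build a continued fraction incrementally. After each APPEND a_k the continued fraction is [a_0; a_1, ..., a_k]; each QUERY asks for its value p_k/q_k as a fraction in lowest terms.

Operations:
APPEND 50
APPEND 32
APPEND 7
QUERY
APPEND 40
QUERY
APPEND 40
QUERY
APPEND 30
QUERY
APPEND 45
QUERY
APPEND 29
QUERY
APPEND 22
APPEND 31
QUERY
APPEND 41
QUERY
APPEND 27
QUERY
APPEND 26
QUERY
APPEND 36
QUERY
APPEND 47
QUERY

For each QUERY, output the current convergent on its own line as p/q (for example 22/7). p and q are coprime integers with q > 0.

APPEND 50: p_0 = 50·1 + 0 = 50, q_0 = 50·0 + 1 = 1 → 50/1
APPEND 32: p_1 = 32·50 + 1 = 1601, q_1 = 32·1 + 0 = 32 → 1601/32
APPEND 7: p_2 = 7·1601 + 50 = 11257, q_2 = 7·32 + 1 = 225 → 11257/225
APPEND 40: p_3 = 40·11257 + 1601 = 451881, q_3 = 40·225 + 32 = 9032 → 451881/9032
APPEND 40: p_4 = 40·451881 + 11257 = 18086497, q_4 = 40·9032 + 225 = 361505 → 18086497/361505
APPEND 30: p_5 = 30·18086497 + 451881 = 543046791, q_5 = 30·361505 + 9032 = 10854182 → 543046791/10854182
APPEND 45: p_6 = 45·543046791 + 18086497 = 24455192092, q_6 = 45·10854182 + 361505 = 488799695 → 24455192092/488799695
APPEND 29: p_7 = 29·24455192092 + 543046791 = 709743617459, q_7 = 29·488799695 + 10854182 = 14186045337 → 709743617459/14186045337
APPEND 22: p_8 = 22·709743617459 + 24455192092 = 15638814776190, q_8 = 22·14186045337 + 488799695 = 312581797109 → 15638814776190/312581797109
APPEND 31: p_9 = 31·15638814776190 + 709743617459 = 485513001679349, q_9 = 31·312581797109 + 14186045337 = 9704221755716 → 485513001679349/9704221755716
APPEND 41: p_10 = 41·485513001679349 + 15638814776190 = 19921671883629499, q_10 = 41·9704221755716 + 312581797109 = 398185673781465 → 19921671883629499/398185673781465
APPEND 27: p_11 = 27·19921671883629499 + 485513001679349 = 538370653859675822, q_11 = 27·398185673781465 + 9704221755716 = 10760717413855271 → 538370653859675822/10760717413855271
APPEND 26: p_12 = 26·538370653859675822 + 19921671883629499 = 14017558672235200871, q_12 = 26·10760717413855271 + 398185673781465 = 280176838434018511 → 14017558672235200871/280176838434018511
APPEND 36: p_13 = 36·14017558672235200871 + 538370653859675822 = 505170482854326907178, q_13 = 36·280176838434018511 + 10760717413855271 = 10097126901038521667 → 505170482854326907178/10097126901038521667
APPEND 47: p_14 = 47·505170482854326907178 + 14017558672235200871 = 23757030252825599838237, q_14 = 47·10097126901038521667 + 280176838434018511 = 474845141187244536860 → 23757030252825599838237/474845141187244536860

11257/225
451881/9032
18086497/361505
543046791/10854182
24455192092/488799695
709743617459/14186045337
485513001679349/9704221755716
19921671883629499/398185673781465
538370653859675822/10760717413855271
14017558672235200871/280176838434018511
505170482854326907178/10097126901038521667
23757030252825599838237/474845141187244536860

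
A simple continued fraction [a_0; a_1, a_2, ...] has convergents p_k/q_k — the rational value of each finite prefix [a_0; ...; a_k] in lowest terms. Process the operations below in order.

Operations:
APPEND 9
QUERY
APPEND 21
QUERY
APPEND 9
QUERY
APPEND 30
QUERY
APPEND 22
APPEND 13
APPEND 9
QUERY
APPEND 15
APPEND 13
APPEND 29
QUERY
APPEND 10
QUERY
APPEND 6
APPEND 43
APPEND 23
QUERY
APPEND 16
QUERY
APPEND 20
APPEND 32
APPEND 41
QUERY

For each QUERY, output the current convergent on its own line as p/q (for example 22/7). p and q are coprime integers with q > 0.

APPEND 9: p_0 = 9·1 + 0 = 9, q_0 = 9·0 + 1 = 1 → 9/1
APPEND 21: p_1 = 21·9 + 1 = 190, q_1 = 21·1 + 0 = 21 → 190/21
APPEND 9: p_2 = 9·190 + 9 = 1719, q_2 = 9·21 + 1 = 190 → 1719/190
APPEND 30: p_3 = 30·1719 + 190 = 51760, q_3 = 30·190 + 21 = 5721 → 51760/5721
APPEND 22: p_4 = 22·51760 + 1719 = 1140439, q_4 = 22·5721 + 190 = 126052 → 1140439/126052
APPEND 13: p_5 = 13·1140439 + 51760 = 14877467, q_5 = 13·126052 + 5721 = 1644397 → 14877467/1644397
APPEND 9: p_6 = 9·14877467 + 1140439 = 135037642, q_6 = 9·1644397 + 126052 = 14925625 → 135037642/14925625
APPEND 15: p_7 = 15·135037642 + 14877467 = 2040442097, q_7 = 15·14925625 + 1644397 = 225528772 → 2040442097/225528772
APPEND 13: p_8 = 13·2040442097 + 135037642 = 26660784903, q_8 = 13·225528772 + 14925625 = 2946799661 → 26660784903/2946799661
APPEND 29: p_9 = 29·26660784903 + 2040442097 = 775203204284, q_9 = 29·2946799661 + 225528772 = 85682718941 → 775203204284/85682718941
APPEND 10: p_10 = 10·775203204284 + 26660784903 = 7778692827743, q_10 = 10·85682718941 + 2946799661 = 859773989071 → 7778692827743/859773989071
APPEND 6: p_11 = 6·7778692827743 + 775203204284 = 47447360170742, q_11 = 6·859773989071 + 85682718941 = 5244326653367 → 47447360170742/5244326653367
APPEND 43: p_12 = 43·47447360170742 + 7778692827743 = 2048015180169649, q_12 = 43·5244326653367 + 859773989071 = 226365820083852 → 2048015180169649/226365820083852
APPEND 23: p_13 = 23·2048015180169649 + 47447360170742 = 47151796504072669, q_13 = 23·226365820083852 + 5244326653367 = 5211658188581963 → 47151796504072669/5211658188581963
APPEND 16: p_14 = 16·47151796504072669 + 2048015180169649 = 756476759245332353, q_14 = 16·5211658188581963 + 226365820083852 = 83612896837395260 → 756476759245332353/83612896837395260
APPEND 20: p_15 = 20·756476759245332353 + 47151796504072669 = 15176686981410719729, q_15 = 20·83612896837395260 + 5211658188581963 = 1677469594936487163 → 15176686981410719729/1677469594936487163
APPEND 32: p_16 = 32·15176686981410719729 + 756476759245332353 = 486410460164388363681, q_16 = 32·1677469594936487163 + 83612896837395260 = 53762639934804984476 → 486410460164388363681/53762639934804984476
APPEND 41: p_17 = 41·486410460164388363681 + 15176686981410719729 = 19958005553721333630650, q_17 = 41·53762639934804984476 + 1677469594936487163 = 2205945706921940850679 → 19958005553721333630650/2205945706921940850679

9/1
190/21
1719/190
51760/5721
135037642/14925625
775203204284/85682718941
7778692827743/859773989071
47151796504072669/5211658188581963
756476759245332353/83612896837395260
19958005553721333630650/2205945706921940850679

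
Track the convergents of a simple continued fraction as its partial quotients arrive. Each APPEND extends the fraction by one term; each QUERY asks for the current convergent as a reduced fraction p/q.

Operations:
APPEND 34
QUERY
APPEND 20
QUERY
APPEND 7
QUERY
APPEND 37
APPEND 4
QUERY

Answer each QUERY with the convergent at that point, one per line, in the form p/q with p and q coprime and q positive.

APPEND 34: p_0 = 34·1 + 0 = 34, q_0 = 34·0 + 1 = 1 → 34/1
APPEND 20: p_1 = 20·34 + 1 = 681, q_1 = 20·1 + 0 = 20 → 681/20
APPEND 7: p_2 = 7·681 + 34 = 4801, q_2 = 7·20 + 1 = 141 → 4801/141
APPEND 37: p_3 = 37·4801 + 681 = 178318, q_3 = 37·141 + 20 = 5237 → 178318/5237
APPEND 4: p_4 = 4·178318 + 4801 = 718073, q_4 = 4·5237 + 141 = 21089 → 718073/21089

34/1
681/20
4801/141
718073/21089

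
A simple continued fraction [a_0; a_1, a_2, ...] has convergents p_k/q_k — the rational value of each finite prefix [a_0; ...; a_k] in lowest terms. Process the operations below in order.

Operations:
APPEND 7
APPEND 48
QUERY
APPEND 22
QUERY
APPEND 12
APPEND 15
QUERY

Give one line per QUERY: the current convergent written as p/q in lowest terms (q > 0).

337/48
7421/1057
1348256/192037

APPEND 7: p_0 = 7·1 + 0 = 7, q_0 = 7·0 + 1 = 1 → 7/1
APPEND 48: p_1 = 48·7 + 1 = 337, q_1 = 48·1 + 0 = 48 → 337/48
APPEND 22: p_2 = 22·337 + 7 = 7421, q_2 = 22·48 + 1 = 1057 → 7421/1057
APPEND 12: p_3 = 12·7421 + 337 = 89389, q_3 = 12·1057 + 48 = 12732 → 89389/12732
APPEND 15: p_4 = 15·89389 + 7421 = 1348256, q_4 = 15·12732 + 1057 = 192037 → 1348256/192037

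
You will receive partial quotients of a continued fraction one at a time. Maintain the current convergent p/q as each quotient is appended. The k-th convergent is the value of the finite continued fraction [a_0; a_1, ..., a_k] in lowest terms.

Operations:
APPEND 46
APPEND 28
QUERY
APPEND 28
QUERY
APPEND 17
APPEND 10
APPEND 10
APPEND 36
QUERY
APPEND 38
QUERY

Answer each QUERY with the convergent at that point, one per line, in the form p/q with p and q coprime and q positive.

APPEND 46: p_0 = 46·1 + 0 = 46, q_0 = 46·0 + 1 = 1 → 46/1
APPEND 28: p_1 = 28·46 + 1 = 1289, q_1 = 28·1 + 0 = 28 → 1289/28
APPEND 28: p_2 = 28·1289 + 46 = 36138, q_2 = 28·28 + 1 = 785 → 36138/785
APPEND 17: p_3 = 17·36138 + 1289 = 615635, q_3 = 17·785 + 28 = 13373 → 615635/13373
APPEND 10: p_4 = 10·615635 + 36138 = 6192488, q_4 = 10·13373 + 785 = 134515 → 6192488/134515
APPEND 10: p_5 = 10·6192488 + 615635 = 62540515, q_5 = 10·134515 + 13373 = 1358523 → 62540515/1358523
APPEND 36: p_6 = 36·62540515 + 6192488 = 2257651028, q_6 = 36·1358523 + 134515 = 49041343 → 2257651028/49041343
APPEND 38: p_7 = 38·2257651028 + 62540515 = 85853279579, q_7 = 38·49041343 + 1358523 = 1864929557 → 85853279579/1864929557

1289/28
36138/785
2257651028/49041343
85853279579/1864929557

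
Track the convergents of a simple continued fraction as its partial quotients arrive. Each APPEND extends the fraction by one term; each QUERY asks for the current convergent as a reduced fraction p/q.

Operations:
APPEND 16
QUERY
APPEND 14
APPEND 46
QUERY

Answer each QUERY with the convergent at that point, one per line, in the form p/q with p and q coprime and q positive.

APPEND 16: p_0 = 16·1 + 0 = 16, q_0 = 16·0 + 1 = 1 → 16/1
APPEND 14: p_1 = 14·16 + 1 = 225, q_1 = 14·1 + 0 = 14 → 225/14
APPEND 46: p_2 = 46·225 + 16 = 10366, q_2 = 46·14 + 1 = 645 → 10366/645

16/1
10366/645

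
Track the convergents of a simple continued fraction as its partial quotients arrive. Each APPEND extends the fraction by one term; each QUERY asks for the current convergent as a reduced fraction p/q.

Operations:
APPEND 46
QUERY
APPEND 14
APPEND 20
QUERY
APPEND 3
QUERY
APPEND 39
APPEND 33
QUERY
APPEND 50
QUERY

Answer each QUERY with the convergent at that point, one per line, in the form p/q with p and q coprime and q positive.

APPEND 46: p_0 = 46·1 + 0 = 46, q_0 = 46·0 + 1 = 1 → 46/1
APPEND 14: p_1 = 14·46 + 1 = 645, q_1 = 14·1 + 0 = 14 → 645/14
APPEND 20: p_2 = 20·645 + 46 = 12946, q_2 = 20·14 + 1 = 281 → 12946/281
APPEND 3: p_3 = 3·12946 + 645 = 39483, q_3 = 3·281 + 14 = 857 → 39483/857
APPEND 39: p_4 = 39·39483 + 12946 = 1552783, q_4 = 39·857 + 281 = 33704 → 1552783/33704
APPEND 33: p_5 = 33·1552783 + 39483 = 51281322, q_5 = 33·33704 + 857 = 1113089 → 51281322/1113089
APPEND 50: p_6 = 50·51281322 + 1552783 = 2565618883, q_6 = 50·1113089 + 33704 = 55688154 → 2565618883/55688154

46/1
12946/281
39483/857
51281322/1113089
2565618883/55688154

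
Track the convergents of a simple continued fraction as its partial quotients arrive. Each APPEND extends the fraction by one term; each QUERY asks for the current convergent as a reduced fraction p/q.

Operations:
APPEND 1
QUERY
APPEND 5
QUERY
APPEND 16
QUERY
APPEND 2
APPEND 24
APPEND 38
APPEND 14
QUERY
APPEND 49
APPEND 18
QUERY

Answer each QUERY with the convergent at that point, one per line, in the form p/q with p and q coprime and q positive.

1/1
6/5
97/81
2612901/2181775
2310544731/1929307207

APPEND 1: p_0 = 1·1 + 0 = 1, q_0 = 1·0 + 1 = 1 → 1/1
APPEND 5: p_1 = 5·1 + 1 = 6, q_1 = 5·1 + 0 = 5 → 6/5
APPEND 16: p_2 = 16·6 + 1 = 97, q_2 = 16·5 + 1 = 81 → 97/81
APPEND 2: p_3 = 2·97 + 6 = 200, q_3 = 2·81 + 5 = 167 → 200/167
APPEND 24: p_4 = 24·200 + 97 = 4897, q_4 = 24·167 + 81 = 4089 → 4897/4089
APPEND 38: p_5 = 38·4897 + 200 = 186286, q_5 = 38·4089 + 167 = 155549 → 186286/155549
APPEND 14: p_6 = 14·186286 + 4897 = 2612901, q_6 = 14·155549 + 4089 = 2181775 → 2612901/2181775
APPEND 49: p_7 = 49·2612901 + 186286 = 128218435, q_7 = 49·2181775 + 155549 = 107062524 → 128218435/107062524
APPEND 18: p_8 = 18·128218435 + 2612901 = 2310544731, q_8 = 18·107062524 + 2181775 = 1929307207 → 2310544731/1929307207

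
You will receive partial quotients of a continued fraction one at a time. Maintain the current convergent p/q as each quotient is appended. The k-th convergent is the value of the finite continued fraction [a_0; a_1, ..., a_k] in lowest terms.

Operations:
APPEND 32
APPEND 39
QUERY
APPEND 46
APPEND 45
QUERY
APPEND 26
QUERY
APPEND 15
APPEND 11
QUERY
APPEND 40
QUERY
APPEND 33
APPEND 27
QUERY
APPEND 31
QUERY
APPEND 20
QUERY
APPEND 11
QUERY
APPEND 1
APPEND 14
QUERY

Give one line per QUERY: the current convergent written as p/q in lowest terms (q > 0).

APPEND 32: p_0 = 32·1 + 0 = 32, q_0 = 32·0 + 1 = 1 → 32/1
APPEND 39: p_1 = 39·32 + 1 = 1249, q_1 = 39·1 + 0 = 39 → 1249/39
APPEND 46: p_2 = 46·1249 + 32 = 57486, q_2 = 46·39 + 1 = 1795 → 57486/1795
APPEND 45: p_3 = 45·57486 + 1249 = 2588119, q_3 = 45·1795 + 39 = 80814 → 2588119/80814
APPEND 26: p_4 = 26·2588119 + 57486 = 67348580, q_4 = 26·80814 + 1795 = 2102959 → 67348580/2102959
APPEND 15: p_5 = 15·67348580 + 2588119 = 1012816819, q_5 = 15·2102959 + 80814 = 31625199 → 1012816819/31625199
APPEND 11: p_6 = 11·1012816819 + 67348580 = 11208333589, q_6 = 11·31625199 + 2102959 = 349980148 → 11208333589/349980148
APPEND 40: p_7 = 40·11208333589 + 1012816819 = 449346160379, q_7 = 40·349980148 + 31625199 = 14030831119 → 449346160379/14030831119
APPEND 33: p_8 = 33·449346160379 + 11208333589 = 14839631626096, q_8 = 33·14030831119 + 349980148 = 463367407075 → 14839631626096/463367407075
APPEND 27: p_9 = 27·14839631626096 + 449346160379 = 401119400064971, q_9 = 27·463367407075 + 14030831119 = 12524950822144 → 401119400064971/12524950822144
APPEND 31: p_10 = 31·401119400064971 + 14839631626096 = 12449541033640197, q_10 = 31·12524950822144 + 463367407075 = 388736842893539 → 12449541033640197/388736842893539
APPEND 20: p_11 = 20·12449541033640197 + 401119400064971 = 249391940072868911, q_11 = 20·388736842893539 + 12524950822144 = 7787261808692924 → 249391940072868911/7787261808692924
APPEND 11: p_12 = 11·249391940072868911 + 12449541033640197 = 2755760881835198218, q_12 = 11·7787261808692924 + 388736842893539 = 86048616738515703 → 2755760881835198218/86048616738515703
APPEND 1: p_13 = 1·2755760881835198218 + 249391940072868911 = 3005152821908067129, q_13 = 1·86048616738515703 + 7787261808692924 = 93835878547208627 → 3005152821908067129/93835878547208627
APPEND 14: p_14 = 14·3005152821908067129 + 2755760881835198218 = 44827900388548138024, q_14 = 14·93835878547208627 + 86048616738515703 = 1399750916399436481 → 44827900388548138024/1399750916399436481

1249/39
2588119/80814
67348580/2102959
11208333589/349980148
449346160379/14030831119
401119400064971/12524950822144
12449541033640197/388736842893539
249391940072868911/7787261808692924
2755760881835198218/86048616738515703
44827900388548138024/1399750916399436481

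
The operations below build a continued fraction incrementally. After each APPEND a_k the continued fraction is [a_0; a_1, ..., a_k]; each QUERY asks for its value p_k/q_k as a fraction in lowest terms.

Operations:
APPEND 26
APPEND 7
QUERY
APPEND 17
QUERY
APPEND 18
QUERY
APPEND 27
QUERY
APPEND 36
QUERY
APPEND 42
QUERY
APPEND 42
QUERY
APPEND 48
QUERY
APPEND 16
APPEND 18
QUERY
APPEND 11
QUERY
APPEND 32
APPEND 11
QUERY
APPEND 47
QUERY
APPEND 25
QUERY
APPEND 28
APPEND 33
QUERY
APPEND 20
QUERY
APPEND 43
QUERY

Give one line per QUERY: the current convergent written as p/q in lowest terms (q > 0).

183/7
3137/120
56649/2167
1532660/58629
55232409/2112811
2321293838/88796691
97549573605/3731573833
4684700826878/179204340675
1355634431292632/51857222784069
14987031507022605/573300451649392
5305334100723198517/202945488882860135
249831643376646346291/9556835449169990958
6251096418516881855792/239123831718132634085
5790508631359545046035203/221504919909095296230239
115985453158552750259012527/4436803422305462808350118
4993164994449127806183573864/191004052079043996055285313

APPEND 26: p_0 = 26·1 + 0 = 26, q_0 = 26·0 + 1 = 1 → 26/1
APPEND 7: p_1 = 7·26 + 1 = 183, q_1 = 7·1 + 0 = 7 → 183/7
APPEND 17: p_2 = 17·183 + 26 = 3137, q_2 = 17·7 + 1 = 120 → 3137/120
APPEND 18: p_3 = 18·3137 + 183 = 56649, q_3 = 18·120 + 7 = 2167 → 56649/2167
APPEND 27: p_4 = 27·56649 + 3137 = 1532660, q_4 = 27·2167 + 120 = 58629 → 1532660/58629
APPEND 36: p_5 = 36·1532660 + 56649 = 55232409, q_5 = 36·58629 + 2167 = 2112811 → 55232409/2112811
APPEND 42: p_6 = 42·55232409 + 1532660 = 2321293838, q_6 = 42·2112811 + 58629 = 88796691 → 2321293838/88796691
APPEND 42: p_7 = 42·2321293838 + 55232409 = 97549573605, q_7 = 42·88796691 + 2112811 = 3731573833 → 97549573605/3731573833
APPEND 48: p_8 = 48·97549573605 + 2321293838 = 4684700826878, q_8 = 48·3731573833 + 88796691 = 179204340675 → 4684700826878/179204340675
APPEND 16: p_9 = 16·4684700826878 + 97549573605 = 75052762803653, q_9 = 16·179204340675 + 3731573833 = 2871001024633 → 75052762803653/2871001024633
APPEND 18: p_10 = 18·75052762803653 + 4684700826878 = 1355634431292632, q_10 = 18·2871001024633 + 179204340675 = 51857222784069 → 1355634431292632/51857222784069
APPEND 11: p_11 = 11·1355634431292632 + 75052762803653 = 14987031507022605, q_11 = 11·51857222784069 + 2871001024633 = 573300451649392 → 14987031507022605/573300451649392
APPEND 32: p_12 = 32·14987031507022605 + 1355634431292632 = 480940642656015992, q_12 = 32·573300451649392 + 51857222784069 = 18397471675564613 → 480940642656015992/18397471675564613
APPEND 11: p_13 = 11·480940642656015992 + 14987031507022605 = 5305334100723198517, q_13 = 11·18397471675564613 + 573300451649392 = 202945488882860135 → 5305334100723198517/202945488882860135
APPEND 47: p_14 = 47·5305334100723198517 + 480940642656015992 = 249831643376646346291, q_14 = 47·202945488882860135 + 18397471675564613 = 9556835449169990958 → 249831643376646346291/9556835449169990958
APPEND 25: p_15 = 25·249831643376646346291 + 5305334100723198517 = 6251096418516881855792, q_15 = 25·9556835449169990958 + 202945488882860135 = 239123831718132634085 → 6251096418516881855792/239123831718132634085
APPEND 28: p_16 = 28·6251096418516881855792 + 249831643376646346291 = 175280531361849338308467, q_16 = 28·239123831718132634085 + 9556835449169990958 = 6705024123556883745338 → 175280531361849338308467/6705024123556883745338
APPEND 33: p_17 = 33·175280531361849338308467 + 6251096418516881855792 = 5790508631359545046035203, q_17 = 33·6705024123556883745338 + 239123831718132634085 = 221504919909095296230239 → 5790508631359545046035203/221504919909095296230239
APPEND 20: p_18 = 20·5790508631359545046035203 + 175280531361849338308467 = 115985453158552750259012527, q_18 = 20·221504919909095296230239 + 6705024123556883745338 = 4436803422305462808350118 → 115985453158552750259012527/4436803422305462808350118
APPEND 43: p_19 = 43·115985453158552750259012527 + 5790508631359545046035203 = 4993164994449127806183573864, q_19 = 43·4436803422305462808350118 + 221504919909095296230239 = 191004052079043996055285313 → 4993164994449127806183573864/191004052079043996055285313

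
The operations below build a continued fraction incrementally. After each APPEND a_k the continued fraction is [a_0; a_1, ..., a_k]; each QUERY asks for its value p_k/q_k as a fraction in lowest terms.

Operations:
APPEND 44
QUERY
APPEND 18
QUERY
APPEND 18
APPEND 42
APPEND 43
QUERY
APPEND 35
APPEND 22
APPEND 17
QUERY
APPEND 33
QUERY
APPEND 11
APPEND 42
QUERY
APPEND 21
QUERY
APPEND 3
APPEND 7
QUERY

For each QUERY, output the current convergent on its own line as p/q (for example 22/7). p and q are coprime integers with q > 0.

44/1
793/18
25906725/588049
340691985825/7733265458
11262822864478/255651446589
5228996049657964/118691416919943
109933148786312327/2495339654496740
2455132245646476942/55728312317367881

APPEND 44: p_0 = 44·1 + 0 = 44, q_0 = 44·0 + 1 = 1 → 44/1
APPEND 18: p_1 = 18·44 + 1 = 793, q_1 = 18·1 + 0 = 18 → 793/18
APPEND 18: p_2 = 18·793 + 44 = 14318, q_2 = 18·18 + 1 = 325 → 14318/325
APPEND 42: p_3 = 42·14318 + 793 = 602149, q_3 = 42·325 + 18 = 13668 → 602149/13668
APPEND 43: p_4 = 43·602149 + 14318 = 25906725, q_4 = 43·13668 + 325 = 588049 → 25906725/588049
APPEND 35: p_5 = 35·25906725 + 602149 = 907337524, q_5 = 35·588049 + 13668 = 20595383 → 907337524/20595383
APPEND 22: p_6 = 22·907337524 + 25906725 = 19987332253, q_6 = 22·20595383 + 588049 = 453686475 → 19987332253/453686475
APPEND 17: p_7 = 17·19987332253 + 907337524 = 340691985825, q_7 = 17·453686475 + 20595383 = 7733265458 → 340691985825/7733265458
APPEND 33: p_8 = 33·340691985825 + 19987332253 = 11262822864478, q_8 = 33·7733265458 + 453686475 = 255651446589 → 11262822864478/255651446589
APPEND 11: p_9 = 11·11262822864478 + 340691985825 = 124231743495083, q_9 = 11·255651446589 + 7733265458 = 2819899177937 → 124231743495083/2819899177937
APPEND 42: p_10 = 42·124231743495083 + 11262822864478 = 5228996049657964, q_10 = 42·2819899177937 + 255651446589 = 118691416919943 → 5228996049657964/118691416919943
APPEND 21: p_11 = 21·5228996049657964 + 124231743495083 = 109933148786312327, q_11 = 21·118691416919943 + 2819899177937 = 2495339654496740 → 109933148786312327/2495339654496740
APPEND 3: p_12 = 3·109933148786312327 + 5228996049657964 = 335028442408594945, q_12 = 3·2495339654496740 + 118691416919943 = 7604710380410163 → 335028442408594945/7604710380410163
APPEND 7: p_13 = 7·335028442408594945 + 109933148786312327 = 2455132245646476942, q_13 = 7·7604710380410163 + 2495339654496740 = 55728312317367881 → 2455132245646476942/55728312317367881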